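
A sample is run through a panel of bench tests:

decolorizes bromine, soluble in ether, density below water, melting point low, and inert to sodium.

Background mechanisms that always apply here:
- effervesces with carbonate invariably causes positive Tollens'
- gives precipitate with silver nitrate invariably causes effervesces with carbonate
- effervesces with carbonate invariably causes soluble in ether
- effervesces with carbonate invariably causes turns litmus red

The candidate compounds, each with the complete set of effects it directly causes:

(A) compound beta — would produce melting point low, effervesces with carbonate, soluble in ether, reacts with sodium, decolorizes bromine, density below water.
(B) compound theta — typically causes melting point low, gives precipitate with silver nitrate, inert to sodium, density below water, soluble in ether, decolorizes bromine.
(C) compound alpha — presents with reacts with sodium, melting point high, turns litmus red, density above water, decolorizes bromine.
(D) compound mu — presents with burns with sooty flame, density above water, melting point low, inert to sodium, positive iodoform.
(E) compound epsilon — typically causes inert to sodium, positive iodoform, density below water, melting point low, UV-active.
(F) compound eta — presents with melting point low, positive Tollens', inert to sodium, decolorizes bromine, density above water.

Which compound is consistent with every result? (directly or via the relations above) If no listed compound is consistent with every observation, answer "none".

Testing each hypothesis:
(A) compound beta — fails on inert to sodium (predicts reacts with sodium, not inert to sodium)
(B) compound theta — decolorizes bromine match; soluble in ether match; density below water match; melting point low match; inert to sodium match
(C) compound alpha — fails on soluble in ether, density below water, melting point low, inert to sodium (predicts density above water, not density below water; predicts melting point high, not melting point low; predicts reacts with sodium, not inert to sodium)
(D) compound mu — fails on decolorizes bromine, soluble in ether, density below water (predicts density above water, not density below water)
(E) compound epsilon — does not account for decolorizes bromine, soluble in ether
(F) compound eta — decolorizes bromine match; soluble in ether miss; density below water miss; melting point low match; inert to sodium match
(B) is the only candidate with no mismatches.

B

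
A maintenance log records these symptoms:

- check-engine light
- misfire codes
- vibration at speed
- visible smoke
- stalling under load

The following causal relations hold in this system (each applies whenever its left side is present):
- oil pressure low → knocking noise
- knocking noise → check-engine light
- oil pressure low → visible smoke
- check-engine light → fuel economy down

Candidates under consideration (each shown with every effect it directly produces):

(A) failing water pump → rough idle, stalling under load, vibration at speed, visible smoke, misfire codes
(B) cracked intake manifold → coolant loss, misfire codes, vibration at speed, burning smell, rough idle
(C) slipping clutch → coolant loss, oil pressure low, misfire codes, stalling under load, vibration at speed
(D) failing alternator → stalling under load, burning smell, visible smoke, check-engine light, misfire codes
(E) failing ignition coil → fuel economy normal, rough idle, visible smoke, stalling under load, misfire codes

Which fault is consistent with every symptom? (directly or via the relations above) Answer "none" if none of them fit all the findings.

C

Testing each hypothesis:
(A) failing water pump — check-engine light ✗; misfire codes ✓; vibration at speed ✓; visible smoke ✓; stalling under load ✓
(B) cracked intake manifold — does not account for check-engine light, visible smoke, stalling under load
(C) slipping clutch — accounts for every observation (check-engine light by oil pressure low → knocking noise → check-engine light)
(D) failing alternator — does not account for vibration at speed
(E) failing ignition coil — does not account for check-engine light, vibration at speed
(C) alone accounts for all the evidence.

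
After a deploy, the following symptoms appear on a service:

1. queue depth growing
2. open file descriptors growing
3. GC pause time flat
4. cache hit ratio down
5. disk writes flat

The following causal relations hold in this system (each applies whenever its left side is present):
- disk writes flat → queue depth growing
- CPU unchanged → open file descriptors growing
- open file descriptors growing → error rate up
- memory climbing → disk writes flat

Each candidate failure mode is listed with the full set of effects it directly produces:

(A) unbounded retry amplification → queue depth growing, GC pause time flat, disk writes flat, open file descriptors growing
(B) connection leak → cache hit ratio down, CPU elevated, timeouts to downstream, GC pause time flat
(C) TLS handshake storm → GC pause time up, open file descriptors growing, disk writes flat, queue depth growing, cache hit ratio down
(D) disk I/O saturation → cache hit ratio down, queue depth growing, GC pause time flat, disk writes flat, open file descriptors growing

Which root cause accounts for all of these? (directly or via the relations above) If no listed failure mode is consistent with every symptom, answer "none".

Checking each candidate against the observations:
(A) unbounded retry amplification — queue depth growing yes; open file descriptors growing yes; GC pause time flat yes; cache hit ratio down NO; disk writes flat yes
(B) connection leak — queue depth growing NO; open file descriptors growing NO; GC pause time flat yes; cache hit ratio down yes; disk writes flat NO
(C) TLS handshake storm — fails on GC pause time flat (predicts GC pause time up, not GC pause time flat)
(D) disk I/O saturation — accounts for every observation
Only (D) is consistent with every observation.

D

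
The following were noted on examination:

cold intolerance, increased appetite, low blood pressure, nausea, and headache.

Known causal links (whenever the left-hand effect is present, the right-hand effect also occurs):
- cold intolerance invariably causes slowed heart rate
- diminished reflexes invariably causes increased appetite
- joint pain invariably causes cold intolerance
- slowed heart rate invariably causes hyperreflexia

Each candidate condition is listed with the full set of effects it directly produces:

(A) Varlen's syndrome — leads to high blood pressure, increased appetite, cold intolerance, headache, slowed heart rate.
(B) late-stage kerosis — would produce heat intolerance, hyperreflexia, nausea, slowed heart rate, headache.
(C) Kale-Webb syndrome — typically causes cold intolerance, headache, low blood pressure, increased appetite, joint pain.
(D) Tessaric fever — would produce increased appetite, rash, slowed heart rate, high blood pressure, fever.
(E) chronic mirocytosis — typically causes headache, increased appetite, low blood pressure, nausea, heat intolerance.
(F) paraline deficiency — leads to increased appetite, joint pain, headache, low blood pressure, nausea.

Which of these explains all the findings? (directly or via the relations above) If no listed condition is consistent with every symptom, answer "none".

F

Testing each hypothesis:
(A) Varlen's syndrome — fails on low blood pressure, nausea (predicts high blood pressure, not low blood pressure)
(B) late-stage kerosis — cold intolerance -; increased appetite -; low blood pressure -; nausea +; headache +
(C) Kale-Webb syndrome — cold intolerance +; increased appetite +; low blood pressure +; nausea -; headache +
(D) Tessaric fever — cold intolerance -; increased appetite +; low blood pressure -; nausea -; headache -
(E) chronic mirocytosis — cold intolerance -; increased appetite +; low blood pressure +; nausea +; headache +
(F) paraline deficiency — accounts for every observation (cold intolerance through joint pain → cold intolerance)
(F) alone accounts for all the evidence.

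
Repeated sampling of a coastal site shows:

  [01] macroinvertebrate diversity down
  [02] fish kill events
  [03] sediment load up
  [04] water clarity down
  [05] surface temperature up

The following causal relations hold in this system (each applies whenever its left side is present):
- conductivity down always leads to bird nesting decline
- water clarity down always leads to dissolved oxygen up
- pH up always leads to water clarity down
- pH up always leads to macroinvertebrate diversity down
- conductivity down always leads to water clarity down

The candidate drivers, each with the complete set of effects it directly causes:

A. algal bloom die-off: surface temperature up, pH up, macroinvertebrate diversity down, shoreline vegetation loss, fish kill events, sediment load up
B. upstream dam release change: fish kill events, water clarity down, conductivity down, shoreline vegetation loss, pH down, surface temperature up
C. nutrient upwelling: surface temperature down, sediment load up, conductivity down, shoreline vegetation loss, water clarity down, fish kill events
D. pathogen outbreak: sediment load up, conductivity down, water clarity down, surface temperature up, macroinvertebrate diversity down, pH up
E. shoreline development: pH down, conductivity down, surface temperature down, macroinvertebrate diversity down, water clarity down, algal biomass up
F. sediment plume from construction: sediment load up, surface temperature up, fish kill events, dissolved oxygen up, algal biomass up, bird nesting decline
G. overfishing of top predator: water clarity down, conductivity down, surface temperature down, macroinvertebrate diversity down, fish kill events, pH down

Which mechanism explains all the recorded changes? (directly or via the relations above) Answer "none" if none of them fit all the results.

Checking each candidate against the observations:
(A) algal bloom die-off — macroinvertebrate diversity down match; fish kill events match; sediment load up match; water clarity down match (by pH up → water clarity down); surface temperature up match
(B) upstream dam release change — does not account for macroinvertebrate diversity down, sediment load up
(C) nutrient upwelling — fails on macroinvertebrate diversity down, surface temperature up (predicts surface temperature down, not surface temperature up)
(D) pathogen outbreak — macroinvertebrate diversity down match; fish kill events miss; sediment load up match; water clarity down match; surface temperature up match
(E) shoreline development — macroinvertebrate diversity down match; fish kill events miss; sediment load up miss; water clarity down match; surface temperature up miss
(F) sediment plume from construction — does not account for macroinvertebrate diversity down, water clarity down
(G) overfishing of top predator — macroinvertebrate diversity down match; fish kill events match; sediment load up miss; water clarity down match; surface temperature up miss
(A) alone accounts for all the evidence.

A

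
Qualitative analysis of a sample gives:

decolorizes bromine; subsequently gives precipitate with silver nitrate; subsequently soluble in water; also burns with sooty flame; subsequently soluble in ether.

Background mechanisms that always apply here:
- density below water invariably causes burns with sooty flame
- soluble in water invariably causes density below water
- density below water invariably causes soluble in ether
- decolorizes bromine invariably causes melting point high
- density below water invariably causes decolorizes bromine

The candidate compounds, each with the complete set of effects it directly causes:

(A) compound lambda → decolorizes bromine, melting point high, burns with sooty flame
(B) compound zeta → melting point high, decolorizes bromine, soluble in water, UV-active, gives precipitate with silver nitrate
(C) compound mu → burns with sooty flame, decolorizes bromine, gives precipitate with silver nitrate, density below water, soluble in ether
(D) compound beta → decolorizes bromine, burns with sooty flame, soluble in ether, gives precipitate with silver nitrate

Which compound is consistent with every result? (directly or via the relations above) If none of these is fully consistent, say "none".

Per-candidate check:
(A) compound lambda — does not account for gives precipitate with silver nitrate, soluble in water, soluble in ether
(B) compound zeta — decolorizes bromine ✓; gives precipitate with silver nitrate ✓; soluble in water ✓; burns with sooty flame ✓ (through soluble in water → density below water → burns with sooty flame); soluble in ether ✓ (through soluble in water → density below water → soluble in ether)
(C) compound mu — decolorizes bromine ✓; gives precipitate with silver nitrate ✓; soluble in water ✗; burns with sooty flame ✓; soluble in ether ✓
(D) compound beta — does not account for soluble in water
Only (B) is consistent with every observation.

B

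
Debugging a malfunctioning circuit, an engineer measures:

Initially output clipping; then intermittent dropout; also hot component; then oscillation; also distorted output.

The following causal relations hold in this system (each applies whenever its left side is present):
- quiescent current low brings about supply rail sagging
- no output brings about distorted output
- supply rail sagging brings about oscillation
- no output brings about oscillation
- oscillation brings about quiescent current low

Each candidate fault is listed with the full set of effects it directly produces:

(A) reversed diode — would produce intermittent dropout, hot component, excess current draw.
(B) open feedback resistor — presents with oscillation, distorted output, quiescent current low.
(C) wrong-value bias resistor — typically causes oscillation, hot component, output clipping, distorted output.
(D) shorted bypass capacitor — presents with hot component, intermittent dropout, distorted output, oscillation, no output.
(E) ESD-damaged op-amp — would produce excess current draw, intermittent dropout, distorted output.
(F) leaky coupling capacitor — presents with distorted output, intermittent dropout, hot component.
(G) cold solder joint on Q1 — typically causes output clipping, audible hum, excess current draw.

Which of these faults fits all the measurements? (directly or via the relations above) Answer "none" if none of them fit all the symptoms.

Testing each hypothesis:
(A) reversed diode — output clipping NO; intermittent dropout yes; hot component yes; oscillation NO; distorted output NO
(B) open feedback resistor — does not account for output clipping, intermittent dropout, hot component
(C) wrong-value bias resistor — output clipping yes; intermittent dropout NO; hot component yes; oscillation yes; distorted output yes
(D) shorted bypass capacitor — output clipping NO; intermittent dropout yes; hot component yes; oscillation yes; distorted output yes
(E) ESD-damaged op-amp — output clipping NO; intermittent dropout yes; hot component NO; oscillation NO; distorted output yes
(F) leaky coupling capacitor — output clipping NO; intermittent dropout yes; hot component yes; oscillation NO; distorted output yes
(G) cold solder joint on Q1 — output clipping yes; intermittent dropout NO; hot component NO; oscillation NO; distorted output NO
No candidate is consistent with all observations.

none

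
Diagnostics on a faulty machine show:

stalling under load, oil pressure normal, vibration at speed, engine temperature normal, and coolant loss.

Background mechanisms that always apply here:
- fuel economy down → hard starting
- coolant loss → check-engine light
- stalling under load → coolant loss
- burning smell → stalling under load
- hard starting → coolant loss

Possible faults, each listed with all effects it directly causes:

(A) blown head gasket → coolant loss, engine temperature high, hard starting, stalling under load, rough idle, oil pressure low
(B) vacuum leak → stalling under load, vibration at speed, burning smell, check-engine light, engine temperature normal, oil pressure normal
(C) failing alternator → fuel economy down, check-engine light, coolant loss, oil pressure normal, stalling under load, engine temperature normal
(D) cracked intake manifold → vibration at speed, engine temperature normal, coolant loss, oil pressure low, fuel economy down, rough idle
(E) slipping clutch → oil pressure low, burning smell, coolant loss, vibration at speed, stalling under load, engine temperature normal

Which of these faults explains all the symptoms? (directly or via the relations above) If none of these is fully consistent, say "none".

Checking each candidate against the observations:
(A) blown head gasket — fails on oil pressure normal, vibration at speed, engine temperature normal (predicts oil pressure low, not oil pressure normal; predicts engine temperature high, not engine temperature normal)
(B) vacuum leak — accounts for every observation (coolant loss by stalling under load → coolant loss)
(C) failing alternator — stalling under load yes; oil pressure normal yes; vibration at speed NO; engine temperature normal yes; coolant loss yes
(D) cracked intake manifold — stalling under load NO; oil pressure normal NO; vibration at speed yes; engine temperature normal yes; coolant loss yes
(E) slipping clutch — stalling under load yes; oil pressure normal NO; vibration at speed yes; engine temperature normal yes; coolant loss yes
(B) is the only candidate with no mismatches.

B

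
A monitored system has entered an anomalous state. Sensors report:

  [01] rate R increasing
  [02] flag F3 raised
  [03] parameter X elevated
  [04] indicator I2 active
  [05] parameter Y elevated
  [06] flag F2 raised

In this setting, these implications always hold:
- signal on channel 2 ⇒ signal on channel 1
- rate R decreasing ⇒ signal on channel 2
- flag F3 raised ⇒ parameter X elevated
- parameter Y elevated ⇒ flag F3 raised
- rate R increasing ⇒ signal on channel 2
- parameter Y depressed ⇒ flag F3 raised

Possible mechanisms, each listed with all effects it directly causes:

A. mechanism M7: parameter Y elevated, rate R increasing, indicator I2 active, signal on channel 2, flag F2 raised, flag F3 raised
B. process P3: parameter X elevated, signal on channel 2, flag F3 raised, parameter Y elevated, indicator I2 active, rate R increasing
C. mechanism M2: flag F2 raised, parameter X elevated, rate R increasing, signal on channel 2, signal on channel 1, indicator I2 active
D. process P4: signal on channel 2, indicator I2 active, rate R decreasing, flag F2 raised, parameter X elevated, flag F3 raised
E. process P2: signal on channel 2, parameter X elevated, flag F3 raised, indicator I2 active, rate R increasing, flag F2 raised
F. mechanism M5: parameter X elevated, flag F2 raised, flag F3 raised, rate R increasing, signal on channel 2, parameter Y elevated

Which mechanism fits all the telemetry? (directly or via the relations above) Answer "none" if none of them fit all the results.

A

Testing each hypothesis:
(A) mechanism M7 — rate R increasing ✓; flag F3 raised ✓; parameter X elevated ✓ (via flag F3 raised → parameter X elevated); indicator I2 active ✓; parameter Y elevated ✓; flag F2 raised ✓
(B) process P3 — does not account for flag F2 raised
(C) mechanism M2 — does not account for flag F3 raised, parameter Y elevated
(D) process P4 — fails on rate R increasing, parameter Y elevated (predicts rate R decreasing, not rate R increasing)
(E) process P2 — rate R increasing ✓; flag F3 raised ✓; parameter X elevated ✓; indicator I2 active ✓; parameter Y elevated ✗; flag F2 raised ✓
(F) mechanism M5 — does not account for indicator I2 active
(A) is the only candidate with no mismatches.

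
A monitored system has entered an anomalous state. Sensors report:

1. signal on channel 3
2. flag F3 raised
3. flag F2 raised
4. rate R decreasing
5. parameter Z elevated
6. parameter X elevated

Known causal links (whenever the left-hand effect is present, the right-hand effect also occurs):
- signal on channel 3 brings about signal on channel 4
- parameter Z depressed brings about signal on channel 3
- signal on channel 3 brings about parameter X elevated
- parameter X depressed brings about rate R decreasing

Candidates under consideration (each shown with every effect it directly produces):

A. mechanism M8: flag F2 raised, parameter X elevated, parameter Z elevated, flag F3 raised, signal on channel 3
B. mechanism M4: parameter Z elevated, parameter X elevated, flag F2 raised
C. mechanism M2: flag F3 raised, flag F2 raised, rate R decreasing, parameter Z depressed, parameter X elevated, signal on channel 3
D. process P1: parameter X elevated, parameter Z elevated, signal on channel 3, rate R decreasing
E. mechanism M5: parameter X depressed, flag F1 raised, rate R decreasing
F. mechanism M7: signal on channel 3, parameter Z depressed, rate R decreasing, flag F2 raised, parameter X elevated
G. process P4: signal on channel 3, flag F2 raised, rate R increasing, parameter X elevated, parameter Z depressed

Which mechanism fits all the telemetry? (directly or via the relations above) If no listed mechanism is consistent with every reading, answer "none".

none

Testing each hypothesis:
(A) mechanism M8 — does not account for rate R decreasing
(B) mechanism M4 — signal on channel 3 ✗; flag F3 raised ✗; flag F2 raised ✓; rate R decreasing ✗; parameter Z elevated ✓; parameter X elevated ✓
(C) mechanism M2 — signal on channel 3 ✓; flag F3 raised ✓; flag F2 raised ✓; rate R decreasing ✓; parameter Z elevated ✗; parameter X elevated ✓
(D) process P1 — signal on channel 3 ✓; flag F3 raised ✗; flag F2 raised ✗; rate R decreasing ✓; parameter Z elevated ✓; parameter X elevated ✓
(E) mechanism M5 — fails on signal on channel 3, flag F3 raised, flag F2 raised, parameter Z elevated, parameter X elevated (predicts parameter X depressed, not parameter X elevated)
(F) mechanism M7 — signal on channel 3 ✓; flag F3 raised ✗; flag F2 raised ✓; rate R decreasing ✓; parameter Z elevated ✗; parameter X elevated ✓
(G) process P4 — signal on channel 3 ✓; flag F3 raised ✗; flag F2 raised ✓; rate R decreasing ✗; parameter Z elevated ✗; parameter X elevated ✓
No candidate is consistent with all observations.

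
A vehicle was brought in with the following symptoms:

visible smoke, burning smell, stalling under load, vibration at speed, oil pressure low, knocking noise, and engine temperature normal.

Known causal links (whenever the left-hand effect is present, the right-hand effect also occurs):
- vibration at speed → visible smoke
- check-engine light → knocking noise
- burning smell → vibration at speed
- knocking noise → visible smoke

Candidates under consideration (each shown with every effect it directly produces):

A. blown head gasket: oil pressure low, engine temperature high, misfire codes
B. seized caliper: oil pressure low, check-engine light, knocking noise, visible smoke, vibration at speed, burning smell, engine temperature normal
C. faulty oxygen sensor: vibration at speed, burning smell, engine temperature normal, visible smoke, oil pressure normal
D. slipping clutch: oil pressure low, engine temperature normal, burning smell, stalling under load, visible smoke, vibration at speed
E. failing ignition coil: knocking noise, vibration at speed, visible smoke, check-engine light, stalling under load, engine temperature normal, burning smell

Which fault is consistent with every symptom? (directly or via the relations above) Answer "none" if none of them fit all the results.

none

Per-candidate check:
(A) blown head gasket — fails on visible smoke, burning smell, stalling under load, vibration at speed, knocking noise, engine temperature normal (predicts engine temperature high, not engine temperature normal)
(B) seized caliper — visible smoke ✓; burning smell ✓; stalling under load ✗; vibration at speed ✓; oil pressure low ✓; knocking noise ✓; engine temperature normal ✓
(C) faulty oxygen sensor — visible smoke ✓; burning smell ✓; stalling under load ✗; vibration at speed ✓; oil pressure low ✗; knocking noise ✗; engine temperature normal ✓
(D) slipping clutch — does not account for knocking noise
(E) failing ignition coil — does not account for oil pressure low
No candidate is consistent with all observations.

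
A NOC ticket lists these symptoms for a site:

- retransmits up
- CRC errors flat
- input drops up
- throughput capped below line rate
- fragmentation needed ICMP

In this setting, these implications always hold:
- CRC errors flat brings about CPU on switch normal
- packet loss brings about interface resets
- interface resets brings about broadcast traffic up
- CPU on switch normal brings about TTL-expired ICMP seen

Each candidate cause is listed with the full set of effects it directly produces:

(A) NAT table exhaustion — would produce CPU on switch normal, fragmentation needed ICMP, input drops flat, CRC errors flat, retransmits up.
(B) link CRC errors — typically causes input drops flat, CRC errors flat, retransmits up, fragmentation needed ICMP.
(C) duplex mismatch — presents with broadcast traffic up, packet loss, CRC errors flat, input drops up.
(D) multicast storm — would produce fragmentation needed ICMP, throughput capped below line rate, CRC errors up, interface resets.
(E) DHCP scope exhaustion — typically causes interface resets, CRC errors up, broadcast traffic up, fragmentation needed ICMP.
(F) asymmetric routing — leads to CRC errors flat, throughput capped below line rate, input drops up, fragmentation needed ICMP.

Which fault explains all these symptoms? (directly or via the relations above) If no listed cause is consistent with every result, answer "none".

For each candidate, compare predicted effects to what was observed:
(A) NAT table exhaustion — retransmits up yes; CRC errors flat yes; input drops up NO; throughput capped below line rate NO; fragmentation needed ICMP yes
(B) link CRC errors — retransmits up yes; CRC errors flat yes; input drops up NO; throughput capped below line rate NO; fragmentation needed ICMP yes
(C) duplex mismatch — does not account for retransmits up, throughput capped below line rate, fragmentation needed ICMP
(D) multicast storm — retransmits up NO; CRC errors flat NO; input drops up NO; throughput capped below line rate yes; fragmentation needed ICMP yes
(E) DHCP scope exhaustion — fails on retransmits up, CRC errors flat, input drops up, throughput capped below line rate (predicts CRC errors up, not CRC errors flat)
(F) asymmetric routing — does not account for retransmits up
No candidate is consistent with all observations.

none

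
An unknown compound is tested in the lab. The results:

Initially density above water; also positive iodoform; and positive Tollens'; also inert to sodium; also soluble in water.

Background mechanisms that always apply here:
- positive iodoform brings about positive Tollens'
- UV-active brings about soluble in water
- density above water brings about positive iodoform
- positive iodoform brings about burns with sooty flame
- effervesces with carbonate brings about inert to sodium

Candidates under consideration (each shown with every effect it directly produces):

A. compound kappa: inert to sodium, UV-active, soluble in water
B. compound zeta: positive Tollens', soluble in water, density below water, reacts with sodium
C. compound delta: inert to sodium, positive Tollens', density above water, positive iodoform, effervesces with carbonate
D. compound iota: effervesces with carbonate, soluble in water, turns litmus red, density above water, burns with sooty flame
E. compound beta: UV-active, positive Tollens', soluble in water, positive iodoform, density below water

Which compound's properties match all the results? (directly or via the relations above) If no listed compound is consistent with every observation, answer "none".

For each candidate, compare predicted effects to what was observed:
(A) compound kappa — density above water NO; positive iodoform NO; positive Tollens' NO; inert to sodium yes; soluble in water yes
(B) compound zeta — density above water NO; positive iodoform NO; positive Tollens' yes; inert to sodium NO; soluble in water yes
(C) compound delta — density above water yes; positive iodoform yes; positive Tollens' yes; inert to sodium yes; soluble in water NO
(D) compound iota — density above water yes; positive iodoform yes (through density above water → positive iodoform); positive Tollens' yes (through density above water → positive iodoform → positive Tollens'); inert to sodium yes (through effervesces with carbonate → inert to sodium); soluble in water yes
(E) compound beta — fails on density above water, inert to sodium (predicts density below water, not density above water)
Only (D) is consistent with every observation.

D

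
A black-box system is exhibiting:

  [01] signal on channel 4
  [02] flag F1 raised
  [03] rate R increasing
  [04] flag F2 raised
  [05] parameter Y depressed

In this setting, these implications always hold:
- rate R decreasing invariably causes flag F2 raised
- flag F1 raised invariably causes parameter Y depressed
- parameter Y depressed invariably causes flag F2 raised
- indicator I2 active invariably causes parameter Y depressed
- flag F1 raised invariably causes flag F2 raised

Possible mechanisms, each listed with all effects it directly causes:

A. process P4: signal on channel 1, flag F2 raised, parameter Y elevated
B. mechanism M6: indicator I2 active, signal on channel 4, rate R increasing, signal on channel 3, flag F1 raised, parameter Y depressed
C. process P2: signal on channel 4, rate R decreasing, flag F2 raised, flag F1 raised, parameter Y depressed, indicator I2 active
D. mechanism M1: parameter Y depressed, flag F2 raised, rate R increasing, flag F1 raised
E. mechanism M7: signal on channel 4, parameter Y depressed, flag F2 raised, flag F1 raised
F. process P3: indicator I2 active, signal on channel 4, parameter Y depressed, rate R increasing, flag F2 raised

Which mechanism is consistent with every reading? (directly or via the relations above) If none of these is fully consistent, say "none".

B

Per-candidate check:
(A) process P4 — fails on signal on channel 4, flag F1 raised, rate R increasing, parameter Y depressed (predicts parameter Y elevated, not parameter Y depressed)
(B) mechanism M6 — accounts for every observation (flag F2 raised via parameter Y depressed → flag F2 raised)
(C) process P2 — signal on channel 4 yes; flag F1 raised yes; rate R increasing NO; flag F2 raised yes; parameter Y depressed yes
(D) mechanism M1 — signal on channel 4 NO; flag F1 raised yes; rate R increasing yes; flag F2 raised yes; parameter Y depressed yes
(E) mechanism M7 — does not account for rate R increasing
(F) process P3 — does not account for flag F1 raised
(B) alone accounts for all the evidence.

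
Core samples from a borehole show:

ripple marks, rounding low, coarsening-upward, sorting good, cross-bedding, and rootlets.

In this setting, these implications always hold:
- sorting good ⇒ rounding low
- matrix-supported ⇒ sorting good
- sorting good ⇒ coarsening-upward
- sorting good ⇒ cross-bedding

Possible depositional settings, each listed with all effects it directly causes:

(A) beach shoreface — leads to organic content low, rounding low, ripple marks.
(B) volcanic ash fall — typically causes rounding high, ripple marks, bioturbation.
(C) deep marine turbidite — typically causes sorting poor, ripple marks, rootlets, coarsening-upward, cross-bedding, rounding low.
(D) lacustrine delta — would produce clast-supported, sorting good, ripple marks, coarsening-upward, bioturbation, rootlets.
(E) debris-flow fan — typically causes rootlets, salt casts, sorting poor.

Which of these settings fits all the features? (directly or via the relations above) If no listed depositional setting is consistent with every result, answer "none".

For each candidate, compare predicted effects to what was observed:
(A) beach shoreface — does not account for coarsening-upward, sorting good, cross-bedding, rootlets
(B) volcanic ash fall — fails on rounding low, coarsening-upward, sorting good, cross-bedding, rootlets (predicts rounding high, not rounding low)
(C) deep marine turbidite — fails on sorting good (predicts sorting poor, not sorting good)
(D) lacustrine delta — ripple marks +; rounding low + (via sorting good → rounding low); coarsening-upward +; sorting good +; cross-bedding + (via sorting good → cross-bedding); rootlets +
(E) debris-flow fan — ripple marks -; rounding low -; coarsening-upward -; sorting good -; cross-bedding -; rootlets +
(D) alone accounts for all the evidence.

D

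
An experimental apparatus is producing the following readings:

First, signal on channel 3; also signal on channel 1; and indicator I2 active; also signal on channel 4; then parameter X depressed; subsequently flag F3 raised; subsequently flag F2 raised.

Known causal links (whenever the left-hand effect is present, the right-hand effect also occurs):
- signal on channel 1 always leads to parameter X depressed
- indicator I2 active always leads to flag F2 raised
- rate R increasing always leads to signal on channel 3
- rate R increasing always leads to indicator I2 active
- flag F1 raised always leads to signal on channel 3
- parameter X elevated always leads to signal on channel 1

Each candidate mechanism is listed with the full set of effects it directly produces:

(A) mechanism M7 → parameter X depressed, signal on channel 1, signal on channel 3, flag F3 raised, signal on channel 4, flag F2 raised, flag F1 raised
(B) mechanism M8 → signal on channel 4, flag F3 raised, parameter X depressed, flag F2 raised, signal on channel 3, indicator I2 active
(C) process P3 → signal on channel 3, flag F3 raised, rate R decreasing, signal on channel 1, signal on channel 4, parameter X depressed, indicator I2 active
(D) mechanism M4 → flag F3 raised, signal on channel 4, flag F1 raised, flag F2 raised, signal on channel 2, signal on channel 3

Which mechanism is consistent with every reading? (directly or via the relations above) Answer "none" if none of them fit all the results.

For each candidate, compare predicted effects to what was observed:
(A) mechanism M7 — does not account for indicator I2 active
(B) mechanism M8 — signal on channel 3 ✓; signal on channel 1 ✗; indicator I2 active ✓; signal on channel 4 ✓; parameter X depressed ✓; flag F3 raised ✓; flag F2 raised ✓
(C) process P3 — accounts for every observation (flag F2 raised by indicator I2 active → flag F2 raised)
(D) mechanism M4 — signal on channel 3 ✓; signal on channel 1 ✗; indicator I2 active ✗; signal on channel 4 ✓; parameter X depressed ✗; flag F3 raised ✓; flag F2 raised ✓
(C) alone accounts for all the evidence.

C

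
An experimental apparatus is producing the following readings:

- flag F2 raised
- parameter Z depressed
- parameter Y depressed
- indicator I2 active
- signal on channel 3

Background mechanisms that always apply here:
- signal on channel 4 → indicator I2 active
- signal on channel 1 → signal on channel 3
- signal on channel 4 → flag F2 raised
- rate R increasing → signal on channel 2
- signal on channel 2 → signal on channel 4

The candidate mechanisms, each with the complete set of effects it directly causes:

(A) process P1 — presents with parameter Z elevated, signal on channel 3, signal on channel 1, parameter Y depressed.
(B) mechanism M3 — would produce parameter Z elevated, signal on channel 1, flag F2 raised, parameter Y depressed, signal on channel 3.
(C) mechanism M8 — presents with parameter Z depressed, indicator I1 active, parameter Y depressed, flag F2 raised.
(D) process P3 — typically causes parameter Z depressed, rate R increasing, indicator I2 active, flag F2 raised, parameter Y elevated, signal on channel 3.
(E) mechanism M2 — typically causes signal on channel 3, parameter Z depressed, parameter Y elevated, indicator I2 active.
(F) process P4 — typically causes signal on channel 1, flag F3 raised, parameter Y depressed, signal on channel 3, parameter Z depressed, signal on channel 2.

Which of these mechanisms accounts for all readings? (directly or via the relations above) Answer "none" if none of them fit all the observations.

F

Testing each hypothesis:
(A) process P1 — flag F2 raised -; parameter Z depressed -; parameter Y depressed +; indicator I2 active -; signal on channel 3 +
(B) mechanism M3 — flag F2 raised +; parameter Z depressed -; parameter Y depressed +; indicator I2 active -; signal on channel 3 +
(C) mechanism M8 — flag F2 raised +; parameter Z depressed +; parameter Y depressed +; indicator I2 active -; signal on channel 3 -
(D) process P3 — fails on parameter Y depressed (predicts parameter Y elevated, not parameter Y depressed)
(E) mechanism M2 — flag F2 raised -; parameter Z depressed +; parameter Y depressed -; indicator I2 active +; signal on channel 3 +
(F) process P4 — flag F2 raised + (via signal on channel 2 → signal on channel 4 → flag F2 raised); parameter Z depressed +; parameter Y depressed +; indicator I2 active + (via signal on channel 2 → signal on channel 4 → indicator I2 active); signal on channel 3 +
(F) alone accounts for all the evidence.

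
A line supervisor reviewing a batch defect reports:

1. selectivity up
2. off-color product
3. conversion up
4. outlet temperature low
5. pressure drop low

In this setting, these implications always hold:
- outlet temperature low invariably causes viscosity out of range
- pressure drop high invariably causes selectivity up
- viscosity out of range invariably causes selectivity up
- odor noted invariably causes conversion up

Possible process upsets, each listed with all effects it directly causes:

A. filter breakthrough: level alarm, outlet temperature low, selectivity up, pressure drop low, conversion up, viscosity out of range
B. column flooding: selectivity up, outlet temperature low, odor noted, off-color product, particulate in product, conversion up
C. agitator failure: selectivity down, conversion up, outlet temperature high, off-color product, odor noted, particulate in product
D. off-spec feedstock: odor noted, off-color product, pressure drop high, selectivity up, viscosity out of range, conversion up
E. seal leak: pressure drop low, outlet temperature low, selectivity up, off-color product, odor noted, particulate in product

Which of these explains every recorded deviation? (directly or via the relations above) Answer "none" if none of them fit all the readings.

Testing each hypothesis:
(A) filter breakthrough — selectivity up +; off-color product -; conversion up +; outlet temperature low +; pressure drop low +
(B) column flooding — selectivity up +; off-color product +; conversion up +; outlet temperature low +; pressure drop low -
(C) agitator failure — selectivity up -; off-color product +; conversion up +; outlet temperature low -; pressure drop low -
(D) off-spec feedstock — selectivity up +; off-color product +; conversion up +; outlet temperature low -; pressure drop low -
(E) seal leak — selectivity up +; off-color product +; conversion up + (via odor noted → conversion up); outlet temperature low +; pressure drop low +
(E) is the only candidate with no mismatches.

E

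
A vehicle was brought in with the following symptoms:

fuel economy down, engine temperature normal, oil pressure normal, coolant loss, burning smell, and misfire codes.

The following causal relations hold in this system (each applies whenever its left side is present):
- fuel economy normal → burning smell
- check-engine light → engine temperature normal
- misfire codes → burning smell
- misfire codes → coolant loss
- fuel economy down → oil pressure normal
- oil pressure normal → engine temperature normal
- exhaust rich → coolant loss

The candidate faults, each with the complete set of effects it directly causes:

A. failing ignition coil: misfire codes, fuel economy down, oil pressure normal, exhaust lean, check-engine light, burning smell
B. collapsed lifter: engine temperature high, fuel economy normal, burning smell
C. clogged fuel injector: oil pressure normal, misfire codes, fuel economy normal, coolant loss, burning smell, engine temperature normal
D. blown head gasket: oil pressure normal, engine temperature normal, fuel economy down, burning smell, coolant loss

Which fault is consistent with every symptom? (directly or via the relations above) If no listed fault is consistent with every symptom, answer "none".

Testing each hypothesis:
(A) failing ignition coil — accounts for every observation (engine temperature normal via check-engine light → engine temperature normal)
(B) collapsed lifter — fails on fuel economy down, engine temperature normal, oil pressure normal, coolant loss, misfire codes (predicts fuel economy normal, not fuel economy down; predicts engine temperature high, not engine temperature normal)
(C) clogged fuel injector — fuel economy down NO; engine temperature normal yes; oil pressure normal yes; coolant loss yes; burning smell yes; misfire codes yes
(D) blown head gasket — fuel economy down yes; engine temperature normal yes; oil pressure normal yes; coolant loss yes; burning smell yes; misfire codes NO
(A) alone accounts for all the evidence.

A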